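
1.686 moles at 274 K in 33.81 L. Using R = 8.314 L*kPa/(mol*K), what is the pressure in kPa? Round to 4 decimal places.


PV = nRT, solve for P = nRT / V.
nRT = 1.686 * 8.314 * 274 = 3840.7687
P = 3840.7687 / 33.81
P = 113.59860101 kPa, rounded to 4 dp:

113.5986 kPa


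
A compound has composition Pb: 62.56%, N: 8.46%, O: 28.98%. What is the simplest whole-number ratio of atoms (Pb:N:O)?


Assume 100 g of compound, divide each mass% by atomic mass to get moles, then normalize by the smallest to get a raw atom ratio.
Moles per 100 g: Pb: 62.56/207.2 = 0.3019, N: 8.46/14.007 = 0.604, O: 28.98/15.999 = 1.8114
Raw ratio (divide by min = 0.3019): Pb: 1.0, N: 2.0, O: 5.999
Multiply by 1 to clear fractions: Pb: 1.0 ~= 1, N: 2.0 ~= 2, O: 5.999 ~= 6
Reduce by GCD to get the simplest whole-number ratio:

1:2:6


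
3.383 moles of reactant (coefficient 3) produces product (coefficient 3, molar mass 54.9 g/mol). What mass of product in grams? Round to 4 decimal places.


Use the coefficient ratio to convert reactant moles to product moles, then multiply by the product's molar mass.
moles_P = moles_R * (coeff_P / coeff_R) = 3.383 * (3/3) = 3.383
mass_P = moles_P * M_P = 3.383 * 54.9
mass_P = 185.7267 g, rounded to 4 dp:

185.7267 g


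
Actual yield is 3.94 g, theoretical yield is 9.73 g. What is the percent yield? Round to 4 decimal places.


% yield = 100 * actual / theoretical
% yield = 100 * 3.94 / 9.73
% yield = 40.49331963 %, rounded to 4 dp:

40.4933 %


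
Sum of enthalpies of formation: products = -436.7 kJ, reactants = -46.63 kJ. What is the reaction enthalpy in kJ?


dH_rxn = sum(dH_f products) - sum(dH_f reactants)
dH_rxn = -436.7 - (-46.63)
dH_rxn = -390.07 kJ:

-390.07 kJ


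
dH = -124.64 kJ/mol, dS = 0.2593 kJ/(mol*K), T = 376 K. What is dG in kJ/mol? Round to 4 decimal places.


Gibbs: dG = dH - T*dS (consistent units, dS already in kJ/(mol*K)).
T*dS = 376 * 0.2593 = 97.4968
dG = -124.64 - (97.4968)
dG = -222.1368 kJ/mol, rounded to 4 dp:

-222.1368 kJ/mol


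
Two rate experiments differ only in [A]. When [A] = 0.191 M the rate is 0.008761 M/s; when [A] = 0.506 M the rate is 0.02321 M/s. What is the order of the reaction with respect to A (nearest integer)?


Rate is proportional to [A]^n, so rate2/rate1 = ([A]2/[A]1)^n. Take logs to solve for n.
rate2/rate1 = 0.02321 / 0.008761 = 2.6492
[A]2/[A]1 = 0.506 / 0.191 = 2.6492
n = ln(2.6492) / ln(2.6492) = 1.0
Nearest integer order:

1


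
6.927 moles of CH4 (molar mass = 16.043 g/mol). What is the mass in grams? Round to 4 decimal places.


mass = n * M
mass = 6.927 * 16.043
mass = 111.129861 g, rounded to 4 dp:

111.1299 g


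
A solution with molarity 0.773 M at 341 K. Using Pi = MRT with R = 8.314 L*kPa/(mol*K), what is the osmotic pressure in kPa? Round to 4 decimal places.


Osmotic pressure (van't Hoff): Pi = M*R*T.
RT = 8.314 * 341 = 2835.074
Pi = 0.773 * 2835.074
Pi = 2191.512202 kPa, rounded to 4 dp:

2191.5122 kPa


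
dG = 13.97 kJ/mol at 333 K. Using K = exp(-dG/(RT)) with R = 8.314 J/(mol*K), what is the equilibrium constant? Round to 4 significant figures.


dG is in kJ/mol; multiply by 1000 to match R in J/(mol*K).
RT = 8.314 * 333 = 2768.562 J/mol
exponent = -dG*1000 / (RT) = -(13.97*1000) / 2768.562 = -5.04594082
K = exp(-5.04594082)
K = 0.006435403, rounded to 4 significant figures:

0.006435


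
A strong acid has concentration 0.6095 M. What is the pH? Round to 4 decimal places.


A strong acid dissociates completely, so [H+] equals the given concentration.
pH = -log10([H+]) = -log10(0.6095)
pH = 0.21502629, rounded to 4 dp:

0.2150


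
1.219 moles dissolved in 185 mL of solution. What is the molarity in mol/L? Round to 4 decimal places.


Convert volume to liters: V_L = V_mL / 1000.
V_L = 185 / 1000 = 0.185 L
M = n / V_L = 1.219 / 0.185
M = 6.58918919 mol/L, rounded to 4 dp:

6.5892 mol/L


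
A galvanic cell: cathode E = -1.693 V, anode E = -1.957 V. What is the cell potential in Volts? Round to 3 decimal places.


Standard cell potential: E_cell = E_cathode - E_anode.
E_cell = -1.693 - (-1.957)
E_cell = 0.264 V, rounded to 3 dp:

0.264 V


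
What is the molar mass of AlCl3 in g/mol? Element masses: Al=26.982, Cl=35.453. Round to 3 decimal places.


M = sum(count * atomic_mass) over atoms.
M = 1*26.982 + 3*35.453
M = 26.982 + 106.359
M = 133.341 g/mol, rounded to 3 dp:

133.341 g/mol


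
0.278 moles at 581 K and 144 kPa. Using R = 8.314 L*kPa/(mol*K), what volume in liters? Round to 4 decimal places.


PV = nRT, solve for V = nRT / P.
nRT = 0.278 * 8.314 * 581 = 1342.8607
V = 1342.8607 / 144
V = 9.32542153 L, rounded to 4 dp:

9.3254 L


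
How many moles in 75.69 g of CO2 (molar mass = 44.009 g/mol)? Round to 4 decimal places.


n = mass / M
n = 75.69 / 44.009
n = 1.71987548 mol, rounded to 4 dp:

1.7199 mol


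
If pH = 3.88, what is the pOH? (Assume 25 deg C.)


At 25 deg C, pH + pOH = 14.
pOH = 14 - pH = 14 - 3.88
pOH = 10.12:

10.12


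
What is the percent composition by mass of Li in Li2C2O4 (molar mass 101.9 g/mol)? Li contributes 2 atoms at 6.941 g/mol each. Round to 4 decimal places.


pct = 100 * (n_elem * M_elem) / M_total
mass_contribution = 2 * 6.941 = 13.882 g/mol
pct = 100 * 13.882 / 101.9
pct = 13.62315996 %, rounded to 4 dp:

13.6232 %


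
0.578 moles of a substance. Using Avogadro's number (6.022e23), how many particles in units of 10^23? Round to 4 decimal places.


N = n * NA, then divide by 1e23 for the requested units.
N / 1e23 = n * 6.022
N / 1e23 = 0.578 * 6.022
N / 1e23 = 3.480716, rounded to 4 dp:

3.4807


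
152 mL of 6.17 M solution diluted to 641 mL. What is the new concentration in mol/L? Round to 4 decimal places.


Dilution: M1*V1 = M2*V2, solve for M2.
M2 = M1*V1 / V2
M2 = 6.17 * 152 / 641
M2 = 937.84 / 641
M2 = 1.46308892 mol/L, rounded to 4 dp:

1.4631 mol/L


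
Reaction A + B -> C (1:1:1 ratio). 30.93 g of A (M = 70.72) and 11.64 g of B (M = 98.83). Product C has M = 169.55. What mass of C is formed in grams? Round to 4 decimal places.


Find moles of each reactant; the smaller value is the limiting reagent in a 1:1:1 reaction, so moles_C equals moles of the limiter.
n_A = mass_A / M_A = 30.93 / 70.72 = 0.437359 mol
n_B = mass_B / M_B = 11.64 / 98.83 = 0.117778 mol
Limiting reagent: B (smaller), n_limiting = 0.117778 mol
mass_C = n_limiting * M_C = 0.117778 * 169.55
mass_C = 19.9692599 g, rounded to 4 dp:

19.9693 g


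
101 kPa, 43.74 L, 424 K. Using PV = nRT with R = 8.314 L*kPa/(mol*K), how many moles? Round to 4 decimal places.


PV = nRT, solve for n = PV / (RT).
PV = 101 * 43.74 = 4417.74
RT = 8.314 * 424 = 3525.136
n = 4417.74 / 3525.136
n = 1.25321122 mol, rounded to 4 dp:

1.2532 mol


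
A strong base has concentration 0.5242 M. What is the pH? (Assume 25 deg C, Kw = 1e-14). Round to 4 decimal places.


A strong base dissociates completely, so [OH-] equals the given concentration.
pOH = -log10([OH-]) = -log10(0.5242) = 0.280503
pH = 14 - pOH = 14 - 0.280503
pH = 13.719497, rounded to 4 dp:

13.7195


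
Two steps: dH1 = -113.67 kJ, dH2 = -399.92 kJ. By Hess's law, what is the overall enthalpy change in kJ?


Hess's law: enthalpy is a state function, so add the step enthalpies.
dH_total = dH1 + dH2 = -113.67 + (-399.92)
dH_total = -513.59 kJ:

-513.59 kJ


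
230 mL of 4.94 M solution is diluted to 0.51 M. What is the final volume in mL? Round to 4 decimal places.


Dilution: M1*V1 = M2*V2, solve for V2.
V2 = M1*V1 / M2
V2 = 4.94 * 230 / 0.51
V2 = 1136.2 / 0.51
V2 = 2227.84313725 mL, rounded to 4 dp:

2227.8431 mL


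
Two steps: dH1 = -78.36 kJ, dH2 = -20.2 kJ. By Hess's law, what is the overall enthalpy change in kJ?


Hess's law: enthalpy is a state function, so add the step enthalpies.
dH_total = dH1 + dH2 = -78.36 + (-20.2)
dH_total = -98.56 kJ:

-98.56 kJ


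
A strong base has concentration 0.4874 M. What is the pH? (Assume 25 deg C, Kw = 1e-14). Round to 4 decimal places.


A strong base dissociates completely, so [OH-] equals the given concentration.
pOH = -log10([OH-]) = -log10(0.4874) = 0.312114
pH = 14 - pOH = 14 - 0.312114
pH = 13.687886, rounded to 4 dp:

13.6879


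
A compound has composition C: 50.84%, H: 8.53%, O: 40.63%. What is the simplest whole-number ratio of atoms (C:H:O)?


Assume 100 g of compound, divide each mass% by atomic mass to get moles, then normalize by the smallest to get a raw atom ratio.
Moles per 100 g: C: 50.84/12.011 = 4.2328, H: 8.53/1.008 = 8.4623, O: 40.63/15.999 = 2.5395
Raw ratio (divide by min = 2.5395): C: 1.667, H: 3.332, O: 1.0
Multiply by 3 to clear fractions: C: 5.0 ~= 5, H: 9.997 ~= 10, O: 3.0 ~= 3
Reduce by GCD to get the simplest whole-number ratio:

5:10:3


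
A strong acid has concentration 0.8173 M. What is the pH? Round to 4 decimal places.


A strong acid dissociates completely, so [H+] equals the given concentration.
pH = -log10([H+]) = -log10(0.8173)
pH = 0.0876185, rounded to 4 dp:

0.0876


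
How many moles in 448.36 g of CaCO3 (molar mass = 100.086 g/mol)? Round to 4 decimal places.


n = mass / M
n = 448.36 / 100.086
n = 4.47974742 mol, rounded to 4 dp:

4.4797 mol


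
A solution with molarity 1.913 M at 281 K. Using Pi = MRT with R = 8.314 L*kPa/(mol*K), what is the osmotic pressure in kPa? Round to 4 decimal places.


Osmotic pressure (van't Hoff): Pi = M*R*T.
RT = 8.314 * 281 = 2336.234
Pi = 1.913 * 2336.234
Pi = 4469.215642 kPa, rounded to 4 dp:

4469.2156 kPa


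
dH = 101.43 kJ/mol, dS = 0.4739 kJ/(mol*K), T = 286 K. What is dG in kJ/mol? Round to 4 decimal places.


Gibbs: dG = dH - T*dS (consistent units, dS already in kJ/(mol*K)).
T*dS = 286 * 0.4739 = 135.5354
dG = 101.43 - (135.5354)
dG = -34.1054 kJ/mol, rounded to 4 dp:

-34.1054 kJ/mol


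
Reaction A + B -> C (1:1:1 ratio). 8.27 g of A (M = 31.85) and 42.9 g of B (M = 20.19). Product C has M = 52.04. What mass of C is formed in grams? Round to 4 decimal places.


Find moles of each reactant; the smaller value is the limiting reagent in a 1:1:1 reaction, so moles_C equals moles of the limiter.
n_A = mass_A / M_A = 8.27 / 31.85 = 0.259655 mol
n_B = mass_B / M_B = 42.9 / 20.19 = 2.124814 mol
Limiting reagent: A (smaller), n_limiting = 0.259655 mol
mass_C = n_limiting * M_C = 0.259655 * 52.04
mass_C = 13.5124462 g, rounded to 4 dp:

13.5124 g


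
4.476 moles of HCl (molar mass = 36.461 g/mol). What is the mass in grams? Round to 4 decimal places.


mass = n * M
mass = 4.476 * 36.461
mass = 163.199436 g, rounded to 4 dp:

163.1994 g


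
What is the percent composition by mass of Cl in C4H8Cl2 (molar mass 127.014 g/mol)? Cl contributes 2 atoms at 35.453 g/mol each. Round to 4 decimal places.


pct = 100 * (n_elem * M_elem) / M_total
mass_contribution = 2 * 35.453 = 70.906 g/mol
pct = 100 * 70.906 / 127.014
pct = 55.82534209 %, rounded to 4 dp:

55.8253 %


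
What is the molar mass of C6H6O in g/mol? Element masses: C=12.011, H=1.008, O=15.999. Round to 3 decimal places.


M = sum(count * atomic_mass) over atoms.
M = 6*12.011 + 6*1.008 + 1*15.999
M = 72.066 + 6.048 + 15.999
M = 94.113 g/mol, rounded to 3 dp:

94.113 g/mol


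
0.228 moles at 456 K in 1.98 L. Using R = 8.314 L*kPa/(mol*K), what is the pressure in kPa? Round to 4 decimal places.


PV = nRT, solve for P = nRT / V.
nRT = 0.228 * 8.314 * 456 = 864.39
P = 864.39 / 1.98
P = 436.56060606 kPa, rounded to 4 dp:

436.5606 kPa


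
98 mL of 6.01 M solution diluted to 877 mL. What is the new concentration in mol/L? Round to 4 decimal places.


Dilution: M1*V1 = M2*V2, solve for M2.
M2 = M1*V1 / V2
M2 = 6.01 * 98 / 877
M2 = 588.98 / 877
M2 = 0.67158495 mol/L, rounded to 4 dp:

0.6716 mol/L


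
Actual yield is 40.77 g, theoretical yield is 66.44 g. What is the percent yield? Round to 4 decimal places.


% yield = 100 * actual / theoretical
% yield = 100 * 40.77 / 66.44
% yield = 61.36363636 %, rounded to 4 dp:

61.3636 %


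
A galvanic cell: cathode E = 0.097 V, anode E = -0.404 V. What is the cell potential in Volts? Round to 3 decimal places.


Standard cell potential: E_cell = E_cathode - E_anode.
E_cell = 0.097 - (-0.404)
E_cell = 0.501 V, rounded to 3 dp:

0.501 V


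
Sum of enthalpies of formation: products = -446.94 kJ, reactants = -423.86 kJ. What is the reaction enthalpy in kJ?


dH_rxn = sum(dH_f products) - sum(dH_f reactants)
dH_rxn = -446.94 - (-423.86)
dH_rxn = -23.08 kJ:

-23.08 kJ


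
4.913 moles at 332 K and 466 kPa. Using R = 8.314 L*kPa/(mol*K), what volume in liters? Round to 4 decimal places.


PV = nRT, solve for V = nRT / P.
nRT = 4.913 * 8.314 * 332 = 13561.0984
V = 13561.0984 / 466
V = 29.10106953 L, rounded to 4 dp:

29.1011 L


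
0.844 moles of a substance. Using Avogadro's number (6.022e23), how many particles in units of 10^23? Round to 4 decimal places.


N = n * NA, then divide by 1e23 for the requested units.
N / 1e23 = n * 6.022
N / 1e23 = 0.844 * 6.022
N / 1e23 = 5.082568, rounded to 4 dp:

5.0826


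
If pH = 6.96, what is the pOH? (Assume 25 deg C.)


At 25 deg C, pH + pOH = 14.
pOH = 14 - pH = 14 - 6.96
pOH = 7.04:

7.04


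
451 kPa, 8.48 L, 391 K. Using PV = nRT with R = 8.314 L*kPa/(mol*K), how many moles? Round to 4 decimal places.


PV = nRT, solve for n = PV / (RT).
PV = 451 * 8.48 = 3824.48
RT = 8.314 * 391 = 3250.774
n = 3824.48 / 3250.774
n = 1.17648289 mol, rounded to 4 dp:

1.1765 mol


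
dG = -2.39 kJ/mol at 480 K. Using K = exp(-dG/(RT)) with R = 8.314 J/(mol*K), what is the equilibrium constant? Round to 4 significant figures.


dG is in kJ/mol; multiply by 1000 to match R in J/(mol*K).
RT = 8.314 * 480 = 3990.72 J/mol
exponent = -dG*1000 / (RT) = -(-2.39*1000) / 3990.72 = 0.59888942
K = exp(0.59888942)
K = 1.8200963, rounded to 4 significant figures:

1.820


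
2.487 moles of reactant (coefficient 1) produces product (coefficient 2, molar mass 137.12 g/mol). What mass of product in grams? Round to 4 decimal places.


Use the coefficient ratio to convert reactant moles to product moles, then multiply by the product's molar mass.
moles_P = moles_R * (coeff_P / coeff_R) = 2.487 * (2/1) = 4.974
mass_P = moles_P * M_P = 4.974 * 137.12
mass_P = 682.03488 g, rounded to 4 dp:

682.0349 g


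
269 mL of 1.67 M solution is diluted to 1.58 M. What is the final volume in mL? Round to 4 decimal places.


Dilution: M1*V1 = M2*V2, solve for V2.
V2 = M1*V1 / M2
V2 = 1.67 * 269 / 1.58
V2 = 449.23 / 1.58
V2 = 284.32278481 mL, rounded to 4 dp:

284.3228 mL


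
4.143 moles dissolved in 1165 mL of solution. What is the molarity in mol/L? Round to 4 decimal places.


Convert volume to liters: V_L = V_mL / 1000.
V_L = 1165 / 1000 = 1.165 L
M = n / V_L = 4.143 / 1.165
M = 3.55622318 mol/L, rounded to 4 dp:

3.5562 mol/L


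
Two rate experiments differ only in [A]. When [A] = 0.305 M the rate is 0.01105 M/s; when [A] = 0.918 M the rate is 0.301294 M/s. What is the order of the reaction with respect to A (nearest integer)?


Rate is proportional to [A]^n, so rate2/rate1 = ([A]2/[A]1)^n. Take logs to solve for n.
rate2/rate1 = 0.301294 / 0.01105 = 27.2664
[A]2/[A]1 = 0.918 / 0.305 = 3.0098
n = ln(27.2664) / ln(3.0098) = 3.0
Nearest integer order:

3


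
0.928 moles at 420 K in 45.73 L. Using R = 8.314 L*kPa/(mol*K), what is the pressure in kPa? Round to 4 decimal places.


PV = nRT, solve for P = nRT / V.
nRT = 0.928 * 8.314 * 420 = 3240.4646
P = 3240.4646 / 45.73
P = 70.86080472 kPa, rounded to 4 dp:

70.8608 kPa


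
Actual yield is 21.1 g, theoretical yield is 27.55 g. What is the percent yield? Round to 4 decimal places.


% yield = 100 * actual / theoretical
% yield = 100 * 21.1 / 27.55
% yield = 76.58802178 %, rounded to 4 dp:

76.5880 %


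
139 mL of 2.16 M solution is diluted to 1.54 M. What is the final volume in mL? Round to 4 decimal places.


Dilution: M1*V1 = M2*V2, solve for V2.
V2 = M1*V1 / M2
V2 = 2.16 * 139 / 1.54
V2 = 300.24 / 1.54
V2 = 194.96103896 mL, rounded to 4 dp:

194.9610 mL


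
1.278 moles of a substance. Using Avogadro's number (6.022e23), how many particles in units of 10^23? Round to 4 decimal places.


N = n * NA, then divide by 1e23 for the requested units.
N / 1e23 = n * 6.022
N / 1e23 = 1.278 * 6.022
N / 1e23 = 7.696116, rounded to 4 dp:

7.6961


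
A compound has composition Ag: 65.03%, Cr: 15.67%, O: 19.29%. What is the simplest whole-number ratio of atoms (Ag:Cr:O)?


Assume 100 g of compound, divide each mass% by atomic mass to get moles, then normalize by the smallest to get a raw atom ratio.
Moles per 100 g: Ag: 65.03/107.868 = 0.6029, Cr: 15.67/51.996 = 0.3014, O: 19.29/15.999 = 1.2057
Raw ratio (divide by min = 0.3014): Ag: 2.0, Cr: 1.0, O: 4.001
Multiply by 1 to clear fractions: Ag: 2.0 ~= 2, Cr: 1.0 ~= 1, O: 4.001 ~= 4
Reduce by GCD to get the simplest whole-number ratio:

2:1:4


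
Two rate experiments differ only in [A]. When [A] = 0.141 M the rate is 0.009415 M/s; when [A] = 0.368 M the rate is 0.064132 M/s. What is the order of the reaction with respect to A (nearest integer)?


Rate is proportional to [A]^n, so rate2/rate1 = ([A]2/[A]1)^n. Take logs to solve for n.
rate2/rate1 = 0.064132 / 0.009415 = 6.8117
[A]2/[A]1 = 0.368 / 0.141 = 2.6099
n = ln(6.8117) / ln(2.6099) = 2.0
Nearest integer order:

2


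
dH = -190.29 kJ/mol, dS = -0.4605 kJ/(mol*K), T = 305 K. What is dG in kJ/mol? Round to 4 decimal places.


Gibbs: dG = dH - T*dS (consistent units, dS already in kJ/(mol*K)).
T*dS = 305 * -0.4605 = -140.4525
dG = -190.29 - (-140.4525)
dG = -49.8375 kJ/mol, rounded to 4 dp:

-49.8375 kJ/mol


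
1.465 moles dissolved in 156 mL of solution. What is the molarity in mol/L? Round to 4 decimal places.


Convert volume to liters: V_L = V_mL / 1000.
V_L = 156 / 1000 = 0.156 L
M = n / V_L = 1.465 / 0.156
M = 9.39102564 mol/L, rounded to 4 dp:

9.3910 mol/L


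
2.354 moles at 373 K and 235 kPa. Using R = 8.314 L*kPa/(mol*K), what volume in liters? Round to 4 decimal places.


PV = nRT, solve for V = nRT / P.
nRT = 2.354 * 8.314 * 373 = 7300.0412
V = 7300.0412 / 235
V = 31.06400511 L, rounded to 4 dp:

31.0640 L


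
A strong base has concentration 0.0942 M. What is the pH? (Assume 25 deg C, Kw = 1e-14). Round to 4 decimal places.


A strong base dissociates completely, so [OH-] equals the given concentration.
pOH = -log10([OH-]) = -log10(0.0942) = 1.025949
pH = 14 - pOH = 14 - 1.025949
pH = 12.974051, rounded to 4 dp:

12.9741


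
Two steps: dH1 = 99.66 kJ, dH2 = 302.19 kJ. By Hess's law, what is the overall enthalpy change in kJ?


Hess's law: enthalpy is a state function, so add the step enthalpies.
dH_total = dH1 + dH2 = 99.66 + (302.19)
dH_total = 401.85 kJ:

401.85 kJ


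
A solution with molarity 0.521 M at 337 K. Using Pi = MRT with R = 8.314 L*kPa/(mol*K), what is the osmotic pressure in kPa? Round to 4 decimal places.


Osmotic pressure (van't Hoff): Pi = M*R*T.
RT = 8.314 * 337 = 2801.818
Pi = 0.521 * 2801.818
Pi = 1459.747178 kPa, rounded to 4 dp:

1459.7472 kPa


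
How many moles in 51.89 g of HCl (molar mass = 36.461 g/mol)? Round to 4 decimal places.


n = mass / M
n = 51.89 / 36.461
n = 1.42316448 mol, rounded to 4 dp:

1.4232 mol


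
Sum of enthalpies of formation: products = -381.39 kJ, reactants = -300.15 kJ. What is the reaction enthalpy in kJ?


dH_rxn = sum(dH_f products) - sum(dH_f reactants)
dH_rxn = -381.39 - (-300.15)
dH_rxn = -81.24 kJ:

-81.24 kJ


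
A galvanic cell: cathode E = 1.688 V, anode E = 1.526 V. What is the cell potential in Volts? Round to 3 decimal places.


Standard cell potential: E_cell = E_cathode - E_anode.
E_cell = 1.688 - (1.526)
E_cell = 0.162 V, rounded to 3 dp:

0.162 V


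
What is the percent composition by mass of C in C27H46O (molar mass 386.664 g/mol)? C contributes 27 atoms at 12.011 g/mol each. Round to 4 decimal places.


pct = 100 * (n_elem * M_elem) / M_total
mass_contribution = 27 * 12.011 = 324.297 g/mol
pct = 100 * 324.297 / 386.664
pct = 83.87049221 %, rounded to 4 dp:

83.8705 %


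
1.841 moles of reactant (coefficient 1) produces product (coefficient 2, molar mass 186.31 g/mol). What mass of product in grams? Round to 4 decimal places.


Use the coefficient ratio to convert reactant moles to product moles, then multiply by the product's molar mass.
moles_P = moles_R * (coeff_P / coeff_R) = 1.841 * (2/1) = 3.682
mass_P = moles_P * M_P = 3.682 * 186.31
mass_P = 685.99342 g, rounded to 4 dp:

685.9934 g


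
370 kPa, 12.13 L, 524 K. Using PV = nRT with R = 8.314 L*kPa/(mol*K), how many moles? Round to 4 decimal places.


PV = nRT, solve for n = PV / (RT).
PV = 370 * 12.13 = 4488.1
RT = 8.314 * 524 = 4356.536
n = 4488.1 / 4356.536
n = 1.03019922 mol, rounded to 4 dp:

1.0302 mol


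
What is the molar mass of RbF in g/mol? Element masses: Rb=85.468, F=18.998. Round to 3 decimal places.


M = sum(count * atomic_mass) over atoms.
M = 1*85.468 + 1*18.998
M = 85.468 + 18.998
M = 104.466 g/mol, rounded to 3 dp:

104.466 g/mol


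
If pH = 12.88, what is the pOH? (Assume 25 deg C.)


At 25 deg C, pH + pOH = 14.
pOH = 14 - pH = 14 - 12.88
pOH = 1.12:

1.12


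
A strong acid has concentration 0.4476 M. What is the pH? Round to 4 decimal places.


A strong acid dissociates completely, so [H+] equals the given concentration.
pH = -log10([H+]) = -log10(0.4476)
pH = 0.34910992, rounded to 4 dp:

0.3491


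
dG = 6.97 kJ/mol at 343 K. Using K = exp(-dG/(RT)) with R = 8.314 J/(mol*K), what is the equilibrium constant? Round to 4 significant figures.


dG is in kJ/mol; multiply by 1000 to match R in J/(mol*K).
RT = 8.314 * 343 = 2851.702 J/mol
exponent = -dG*1000 / (RT) = -(6.97*1000) / 2851.702 = -2.4441544
K = exp(-2.4441544)
K = 0.086799502, rounded to 4 significant figures:

0.08680


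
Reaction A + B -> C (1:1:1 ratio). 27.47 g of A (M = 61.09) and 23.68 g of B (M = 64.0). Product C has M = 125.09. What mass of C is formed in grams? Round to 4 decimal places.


Find moles of each reactant; the smaller value is the limiting reagent in a 1:1:1 reaction, so moles_C equals moles of the limiter.
n_A = mass_A / M_A = 27.47 / 61.09 = 0.449664 mol
n_B = mass_B / M_B = 23.68 / 64.0 = 0.37 mol
Limiting reagent: B (smaller), n_limiting = 0.37 mol
mass_C = n_limiting * M_C = 0.37 * 125.09
mass_C = 46.2833 g, rounded to 4 dp:

46.2833 g


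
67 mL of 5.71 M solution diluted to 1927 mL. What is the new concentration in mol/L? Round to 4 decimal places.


Dilution: M1*V1 = M2*V2, solve for M2.
M2 = M1*V1 / V2
M2 = 5.71 * 67 / 1927
M2 = 382.57 / 1927
M2 = 0.1985314 mol/L, rounded to 4 dp:

0.1985 mol/L


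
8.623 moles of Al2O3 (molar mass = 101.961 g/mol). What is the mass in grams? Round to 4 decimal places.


mass = n * M
mass = 8.623 * 101.961
mass = 879.209703 g, rounded to 4 dp:

879.2097 g


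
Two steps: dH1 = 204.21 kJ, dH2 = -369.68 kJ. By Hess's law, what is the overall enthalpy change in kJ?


Hess's law: enthalpy is a state function, so add the step enthalpies.
dH_total = dH1 + dH2 = 204.21 + (-369.68)
dH_total = -165.47 kJ:

-165.47 kJ


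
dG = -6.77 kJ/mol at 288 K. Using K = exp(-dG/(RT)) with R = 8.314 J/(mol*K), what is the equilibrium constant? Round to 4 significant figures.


dG is in kJ/mol; multiply by 1000 to match R in J/(mol*K).
RT = 8.314 * 288 = 2394.432 J/mol
exponent = -dG*1000 / (RT) = -(-6.77*1000) / 2394.432 = 2.82739288
K = exp(2.82739288)
K = 16.90134, rounded to 4 significant figures:

16.90


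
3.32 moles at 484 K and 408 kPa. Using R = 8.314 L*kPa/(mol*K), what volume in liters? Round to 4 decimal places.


PV = nRT, solve for V = nRT / P.
nRT = 3.32 * 8.314 * 484 = 13359.6003
V = 13359.6003 / 408
V = 32.74411838 L, rounded to 4 dp:

32.7441 L


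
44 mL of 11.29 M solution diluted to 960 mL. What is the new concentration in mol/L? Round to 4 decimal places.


Dilution: M1*V1 = M2*V2, solve for M2.
M2 = M1*V1 / V2
M2 = 11.29 * 44 / 960
M2 = 496.76 / 960
M2 = 0.51745833 mol/L, rounded to 4 dp:

0.5175 mol/L


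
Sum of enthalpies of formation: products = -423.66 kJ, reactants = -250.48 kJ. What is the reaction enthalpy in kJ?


dH_rxn = sum(dH_f products) - sum(dH_f reactants)
dH_rxn = -423.66 - (-250.48)
dH_rxn = -173.18 kJ:

-173.18 kJ


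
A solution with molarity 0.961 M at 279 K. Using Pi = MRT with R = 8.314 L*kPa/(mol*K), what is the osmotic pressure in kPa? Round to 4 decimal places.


Osmotic pressure (van't Hoff): Pi = M*R*T.
RT = 8.314 * 279 = 2319.606
Pi = 0.961 * 2319.606
Pi = 2229.141366 kPa, rounded to 4 dp:

2229.1414 kPa


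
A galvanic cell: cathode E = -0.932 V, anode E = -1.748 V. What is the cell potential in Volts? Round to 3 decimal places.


Standard cell potential: E_cell = E_cathode - E_anode.
E_cell = -0.932 - (-1.748)
E_cell = 0.816 V, rounded to 3 dp:

0.816 V


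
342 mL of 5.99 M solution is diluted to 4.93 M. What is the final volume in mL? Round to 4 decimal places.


Dilution: M1*V1 = M2*V2, solve for V2.
V2 = M1*V1 / M2
V2 = 5.99 * 342 / 4.93
V2 = 2048.58 / 4.93
V2 = 415.53346856 mL, rounded to 4 dp:

415.5335 mL


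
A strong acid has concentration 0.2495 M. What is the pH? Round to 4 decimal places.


A strong acid dissociates completely, so [H+] equals the given concentration.
pH = -log10([H+]) = -log10(0.2495)
pH = 0.60292945, rounded to 4 dp:

0.6029


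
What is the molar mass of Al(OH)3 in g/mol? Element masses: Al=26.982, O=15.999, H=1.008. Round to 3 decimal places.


M = sum(count * atomic_mass) over atoms.
M = 1*26.982 + 3*15.999 + 3*1.008
M = 26.982 + 47.997 + 3.024
M = 78.003 g/mol, rounded to 3 dp:

78.003 g/mol


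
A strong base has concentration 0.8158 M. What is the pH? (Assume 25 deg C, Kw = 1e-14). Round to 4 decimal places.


A strong base dissociates completely, so [OH-] equals the given concentration.
pOH = -log10([OH-]) = -log10(0.8158) = 0.088416
pH = 14 - pOH = 14 - 0.088416
pH = 13.911584, rounded to 4 dp:

13.9116


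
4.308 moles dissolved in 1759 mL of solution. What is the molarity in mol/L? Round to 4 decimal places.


Convert volume to liters: V_L = V_mL / 1000.
V_L = 1759 / 1000 = 1.759 L
M = n / V_L = 4.308 / 1.759
M = 2.44911882 mol/L, rounded to 4 dp:

2.4491 mol/L


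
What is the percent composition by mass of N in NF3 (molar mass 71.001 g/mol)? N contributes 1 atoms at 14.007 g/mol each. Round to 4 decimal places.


pct = 100 * (n_elem * M_elem) / M_total
mass_contribution = 1 * 14.007 = 14.007 g/mol
pct = 100 * 14.007 / 71.001
pct = 19.72789116 %, rounded to 4 dp:

19.7279 %


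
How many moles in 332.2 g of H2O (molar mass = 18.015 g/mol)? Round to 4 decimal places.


n = mass / M
n = 332.2 / 18.015
n = 18.44018873 mol, rounded to 4 dp:

18.4402 mol


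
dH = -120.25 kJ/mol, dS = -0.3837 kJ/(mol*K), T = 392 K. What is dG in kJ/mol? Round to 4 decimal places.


Gibbs: dG = dH - T*dS (consistent units, dS already in kJ/(mol*K)).
T*dS = 392 * -0.3837 = -150.4104
dG = -120.25 - (-150.4104)
dG = 30.1604 kJ/mol, rounded to 4 dp:

30.1604 kJ/mol


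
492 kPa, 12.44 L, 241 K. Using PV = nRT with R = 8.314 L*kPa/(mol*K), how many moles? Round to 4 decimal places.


PV = nRT, solve for n = PV / (RT).
PV = 492 * 12.44 = 6120.48
RT = 8.314 * 241 = 2003.674
n = 6120.48 / 2003.674
n = 3.05462865 mol, rounded to 4 dp:

3.0546 mol


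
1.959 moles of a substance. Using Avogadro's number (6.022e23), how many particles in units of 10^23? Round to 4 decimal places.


N = n * NA, then divide by 1e23 for the requested units.
N / 1e23 = n * 6.022
N / 1e23 = 1.959 * 6.022
N / 1e23 = 11.797098, rounded to 4 dp:

11.7971


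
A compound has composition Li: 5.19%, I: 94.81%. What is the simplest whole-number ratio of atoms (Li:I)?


Assume 100 g of compound, divide each mass% by atomic mass to get moles, then normalize by the smallest to get a raw atom ratio.
Moles per 100 g: Li: 5.19/6.941 = 0.7477, I: 94.81/126.904 = 0.7471
Raw ratio (divide by min = 0.7471): Li: 1.001, I: 1.0
Multiply by 1 to clear fractions: Li: 1.001 ~= 1, I: 1.0 ~= 1
Reduce by GCD to get the simplest whole-number ratio:

1:1


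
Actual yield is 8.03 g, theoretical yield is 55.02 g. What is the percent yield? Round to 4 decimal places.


% yield = 100 * actual / theoretical
% yield = 100 * 8.03 / 55.02
% yield = 14.59469284 %, rounded to 4 dp:

14.5947 %


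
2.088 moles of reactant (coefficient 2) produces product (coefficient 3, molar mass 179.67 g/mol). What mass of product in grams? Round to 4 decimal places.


Use the coefficient ratio to convert reactant moles to product moles, then multiply by the product's molar mass.
moles_P = moles_R * (coeff_P / coeff_R) = 2.088 * (3/2) = 3.132
mass_P = moles_P * M_P = 3.132 * 179.67
mass_P = 562.72644 g, rounded to 4 dp:

562.7264 g


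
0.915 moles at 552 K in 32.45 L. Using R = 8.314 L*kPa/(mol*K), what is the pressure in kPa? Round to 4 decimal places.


PV = nRT, solve for P = nRT / V.
nRT = 0.915 * 8.314 * 552 = 4199.2351
P = 4199.2351 / 32.45
P = 129.40632049 kPa, rounded to 4 dp:

129.4063 kPa


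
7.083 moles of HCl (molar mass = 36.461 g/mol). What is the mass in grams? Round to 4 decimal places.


mass = n * M
mass = 7.083 * 36.461
mass = 258.253263 g, rounded to 4 dp:

258.2533 g


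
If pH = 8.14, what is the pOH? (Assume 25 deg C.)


At 25 deg C, pH + pOH = 14.
pOH = 14 - pH = 14 - 8.14
pOH = 5.86:

5.86


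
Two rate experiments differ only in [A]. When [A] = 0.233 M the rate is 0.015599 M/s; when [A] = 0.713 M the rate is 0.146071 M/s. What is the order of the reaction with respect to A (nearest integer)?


Rate is proportional to [A]^n, so rate2/rate1 = ([A]2/[A]1)^n. Take logs to solve for n.
rate2/rate1 = 0.146071 / 0.015599 = 9.3641
[A]2/[A]1 = 0.713 / 0.233 = 3.0601
n = ln(9.3641) / ln(3.0601) = 2.0
Nearest integer order:

2


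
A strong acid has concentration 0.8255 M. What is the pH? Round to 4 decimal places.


A strong acid dissociates completely, so [H+] equals the given concentration.
pH = -log10([H+]) = -log10(0.8255)
pH = 0.08328292, rounded to 4 dp:

0.0833


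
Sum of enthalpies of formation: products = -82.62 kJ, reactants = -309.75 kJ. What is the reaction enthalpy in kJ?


dH_rxn = sum(dH_f products) - sum(dH_f reactants)
dH_rxn = -82.62 - (-309.75)
dH_rxn = 227.13 kJ:

227.13 kJ


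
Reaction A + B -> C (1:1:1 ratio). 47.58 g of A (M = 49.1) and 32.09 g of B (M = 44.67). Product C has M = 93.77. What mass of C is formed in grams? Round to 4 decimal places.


Find moles of each reactant; the smaller value is the limiting reagent in a 1:1:1 reaction, so moles_C equals moles of the limiter.
n_A = mass_A / M_A = 47.58 / 49.1 = 0.969043 mol
n_B = mass_B / M_B = 32.09 / 44.67 = 0.718379 mol
Limiting reagent: B (smaller), n_limiting = 0.718379 mol
mass_C = n_limiting * M_C = 0.718379 * 93.77
mass_C = 67.36239883 g, rounded to 4 dp:

67.3624 g


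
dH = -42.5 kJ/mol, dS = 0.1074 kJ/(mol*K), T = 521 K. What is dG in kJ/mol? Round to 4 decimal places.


Gibbs: dG = dH - T*dS (consistent units, dS already in kJ/(mol*K)).
T*dS = 521 * 0.1074 = 55.9554
dG = -42.5 - (55.9554)
dG = -98.4554 kJ/mol, rounded to 4 dp:

-98.4554 kJ/mol


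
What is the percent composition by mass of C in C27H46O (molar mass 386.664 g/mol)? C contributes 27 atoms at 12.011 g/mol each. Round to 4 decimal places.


pct = 100 * (n_elem * M_elem) / M_total
mass_contribution = 27 * 12.011 = 324.297 g/mol
pct = 100 * 324.297 / 386.664
pct = 83.87049221 %, rounded to 4 dp:

83.8705 %


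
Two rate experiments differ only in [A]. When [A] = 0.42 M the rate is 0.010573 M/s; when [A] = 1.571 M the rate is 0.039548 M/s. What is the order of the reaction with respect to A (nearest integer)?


Rate is proportional to [A]^n, so rate2/rate1 = ([A]2/[A]1)^n. Take logs to solve for n.
rate2/rate1 = 0.039548 / 0.010573 = 3.7405
[A]2/[A]1 = 1.571 / 0.42 = 3.7405
n = ln(3.7405) / ln(3.7405) = 1.0
Nearest integer order:

1


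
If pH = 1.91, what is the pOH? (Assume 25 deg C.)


At 25 deg C, pH + pOH = 14.
pOH = 14 - pH = 14 - 1.91
pOH = 12.09:

12.09


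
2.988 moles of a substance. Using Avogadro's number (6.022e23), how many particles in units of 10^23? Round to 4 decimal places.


N = n * NA, then divide by 1e23 for the requested units.
N / 1e23 = n * 6.022
N / 1e23 = 2.988 * 6.022
N / 1e23 = 17.993736, rounded to 4 dp:

17.9937


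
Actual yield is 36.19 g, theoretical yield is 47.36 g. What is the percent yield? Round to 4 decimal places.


% yield = 100 * actual / theoretical
% yield = 100 * 36.19 / 47.36
% yield = 76.41469595 %, rounded to 4 dp:

76.4147 %


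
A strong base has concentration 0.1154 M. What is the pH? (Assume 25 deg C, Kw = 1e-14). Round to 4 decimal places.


A strong base dissociates completely, so [OH-] equals the given concentration.
pOH = -log10([OH-]) = -log10(0.1154) = 0.937794
pH = 14 - pOH = 14 - 0.937794
pH = 13.062206, rounded to 4 dp:

13.0622


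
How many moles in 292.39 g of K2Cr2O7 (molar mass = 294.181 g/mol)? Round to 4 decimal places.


n = mass / M
n = 292.39 / 294.181
n = 0.99391191 mol, rounded to 4 dp:

0.9939 mol


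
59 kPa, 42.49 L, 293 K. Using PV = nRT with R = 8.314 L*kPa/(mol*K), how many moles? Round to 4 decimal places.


PV = nRT, solve for n = PV / (RT).
PV = 59 * 42.49 = 2506.91
RT = 8.314 * 293 = 2436.002
n = 2506.91 / 2436.002
n = 1.02910835 mol, rounded to 4 dp:

1.0291 mol


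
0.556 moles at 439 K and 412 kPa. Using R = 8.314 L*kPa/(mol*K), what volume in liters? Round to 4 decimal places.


PV = nRT, solve for V = nRT / P.
nRT = 0.556 * 8.314 * 439 = 2029.3144
V = 2029.3144 / 412
V = 4.92552039 L, rounded to 4 dp:

4.9255 L


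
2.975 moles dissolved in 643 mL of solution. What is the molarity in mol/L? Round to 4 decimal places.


Convert volume to liters: V_L = V_mL / 1000.
V_L = 643 / 1000 = 0.643 L
M = n / V_L = 2.975 / 0.643
M = 4.62674961 mol/L, rounded to 4 dp:

4.6267 mol/L


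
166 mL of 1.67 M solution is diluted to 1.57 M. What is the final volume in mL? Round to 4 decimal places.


Dilution: M1*V1 = M2*V2, solve for V2.
V2 = M1*V1 / M2
V2 = 1.67 * 166 / 1.57
V2 = 277.22 / 1.57
V2 = 176.57324841 mL, rounded to 4 dp:

176.5732 mL


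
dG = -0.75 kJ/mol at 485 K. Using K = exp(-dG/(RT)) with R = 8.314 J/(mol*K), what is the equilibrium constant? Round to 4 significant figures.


dG is in kJ/mol; multiply by 1000 to match R in J/(mol*K).
RT = 8.314 * 485 = 4032.29 J/mol
exponent = -dG*1000 / (RT) = -(-0.75*1000) / 4032.29 = 0.18599853
K = exp(0.18599853)
K = 1.2044205, rounded to 4 significant figures:

1.204


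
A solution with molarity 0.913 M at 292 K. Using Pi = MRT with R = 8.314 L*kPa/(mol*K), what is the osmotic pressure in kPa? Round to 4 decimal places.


Osmotic pressure (van't Hoff): Pi = M*R*T.
RT = 8.314 * 292 = 2427.688
Pi = 0.913 * 2427.688
Pi = 2216.479144 kPa, rounded to 4 dp:

2216.4791 kPa


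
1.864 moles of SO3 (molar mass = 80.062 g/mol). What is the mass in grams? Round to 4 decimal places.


mass = n * M
mass = 1.864 * 80.062
mass = 149.235568 g, rounded to 4 dp:

149.2356 g


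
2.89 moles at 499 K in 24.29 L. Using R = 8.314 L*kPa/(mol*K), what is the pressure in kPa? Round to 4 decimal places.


PV = nRT, solve for P = nRT / V.
nRT = 2.89 * 8.314 * 499 = 11989.7025
P = 11989.7025 / 24.29
P = 493.60652532 kPa, rounded to 4 dp:

493.6065 kPa


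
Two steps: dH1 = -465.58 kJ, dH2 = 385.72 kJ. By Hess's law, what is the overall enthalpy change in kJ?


Hess's law: enthalpy is a state function, so add the step enthalpies.
dH_total = dH1 + dH2 = -465.58 + (385.72)
dH_total = -79.86 kJ:

-79.86 kJ


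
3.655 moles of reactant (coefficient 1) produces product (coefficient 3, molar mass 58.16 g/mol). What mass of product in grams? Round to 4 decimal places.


Use the coefficient ratio to convert reactant moles to product moles, then multiply by the product's molar mass.
moles_P = moles_R * (coeff_P / coeff_R) = 3.655 * (3/1) = 10.965
mass_P = moles_P * M_P = 10.965 * 58.16
mass_P = 637.7244 g, rounded to 4 dp:

637.7244 g


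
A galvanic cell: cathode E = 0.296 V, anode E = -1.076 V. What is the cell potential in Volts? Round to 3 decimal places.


Standard cell potential: E_cell = E_cathode - E_anode.
E_cell = 0.296 - (-1.076)
E_cell = 1.372 V, rounded to 3 dp:

1.372 V


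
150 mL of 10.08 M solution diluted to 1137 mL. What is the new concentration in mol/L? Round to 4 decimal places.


Dilution: M1*V1 = M2*V2, solve for M2.
M2 = M1*V1 / V2
M2 = 10.08 * 150 / 1137
M2 = 1512.0 / 1137
M2 = 1.3298153 mol/L, rounded to 4 dp:

1.3298 mol/L


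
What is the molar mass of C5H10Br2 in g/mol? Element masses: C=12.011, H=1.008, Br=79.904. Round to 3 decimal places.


M = sum(count * atomic_mass) over atoms.
M = 5*12.011 + 10*1.008 + 2*79.904
M = 60.055 + 10.08 + 159.808
M = 229.943 g/mol, rounded to 3 dp:

229.943 g/mol


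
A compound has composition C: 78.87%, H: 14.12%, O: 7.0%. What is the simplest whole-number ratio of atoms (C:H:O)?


Assume 100 g of compound, divide each mass% by atomic mass to get moles, then normalize by the smallest to get a raw atom ratio.
Moles per 100 g: C: 78.87/12.011 = 6.5665, H: 14.12/1.008 = 14.0079, O: 7.0/15.999 = 0.4375
Raw ratio (divide by min = 0.4375): C: 15.008, H: 32.016, O: 1.0
Multiply by 1 to clear fractions: C: 15.008 ~= 15, H: 32.016 ~= 32, O: 1.0 ~= 1
Reduce by GCD to get the simplest whole-number ratio:

15:32:1


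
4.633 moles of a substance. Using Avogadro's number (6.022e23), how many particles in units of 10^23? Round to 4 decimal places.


N = n * NA, then divide by 1e23 for the requested units.
N / 1e23 = n * 6.022
N / 1e23 = 4.633 * 6.022
N / 1e23 = 27.899926, rounded to 4 dp:

27.8999


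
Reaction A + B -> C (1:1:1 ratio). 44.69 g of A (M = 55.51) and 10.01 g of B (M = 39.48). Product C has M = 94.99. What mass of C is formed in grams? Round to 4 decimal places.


Find moles of each reactant; the smaller value is the limiting reagent in a 1:1:1 reaction, so moles_C equals moles of the limiter.
n_A = mass_A / M_A = 44.69 / 55.51 = 0.80508 mol
n_B = mass_B / M_B = 10.01 / 39.48 = 0.253546 mol
Limiting reagent: B (smaller), n_limiting = 0.253546 mol
mass_C = n_limiting * M_C = 0.253546 * 94.99
mass_C = 24.08433454 g, rounded to 4 dp:

24.0843 g


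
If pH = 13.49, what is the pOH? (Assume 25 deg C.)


At 25 deg C, pH + pOH = 14.
pOH = 14 - pH = 14 - 13.49
pOH = 0.51:

0.51


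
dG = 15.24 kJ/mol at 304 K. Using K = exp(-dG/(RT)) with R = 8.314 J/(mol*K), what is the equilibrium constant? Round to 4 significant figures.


dG is in kJ/mol; multiply by 1000 to match R in J/(mol*K).
RT = 8.314 * 304 = 2527.456 J/mol
exponent = -dG*1000 / (RT) = -(15.24*1000) / 2527.456 = -6.02977856
K = exp(-6.02977856)
K = 0.0024060267, rounded to 4 significant figures:

0.002406


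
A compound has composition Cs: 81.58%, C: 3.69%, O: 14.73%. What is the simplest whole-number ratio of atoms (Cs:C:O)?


Assume 100 g of compound, divide each mass% by atomic mass to get moles, then normalize by the smallest to get a raw atom ratio.
Moles per 100 g: Cs: 81.58/132.905 = 0.6138, C: 3.69/12.011 = 0.3072, O: 14.73/15.999 = 0.9207
Raw ratio (divide by min = 0.3072): Cs: 1.998, C: 1.0, O: 2.997
Multiply by 1 to clear fractions: Cs: 1.998 ~= 2, C: 1.0 ~= 1, O: 2.997 ~= 3
Reduce by GCD to get the simplest whole-number ratio:

2:1:3


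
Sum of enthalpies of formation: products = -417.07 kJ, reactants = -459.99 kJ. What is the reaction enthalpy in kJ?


dH_rxn = sum(dH_f products) - sum(dH_f reactants)
dH_rxn = -417.07 - (-459.99)
dH_rxn = 42.92 kJ:

42.92 kJ


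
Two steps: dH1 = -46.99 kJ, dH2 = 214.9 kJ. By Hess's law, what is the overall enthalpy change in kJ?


Hess's law: enthalpy is a state function, so add the step enthalpies.
dH_total = dH1 + dH2 = -46.99 + (214.9)
dH_total = 167.91 kJ:

167.91 kJ
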